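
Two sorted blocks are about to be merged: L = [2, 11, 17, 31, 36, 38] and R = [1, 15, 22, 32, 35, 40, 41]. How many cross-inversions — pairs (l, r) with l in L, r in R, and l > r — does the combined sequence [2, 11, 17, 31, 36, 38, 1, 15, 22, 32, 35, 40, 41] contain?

Count, for every r in R, how many entries of L exceed r:
r = 1: 2, 11, 17, 31, 36, 38 → 6
r = 15: 17, 31, 36, 38 → 4
r = 22: 31, 36, 38 → 3
r = 32: 36, 38 → 2
r = 35: 36, 38 → 2
r = 40: none → 0
r = 41: none → 0
Cross-inversions: 6 + 4 + 3 + 2 + 2 + 0 + 0 = 17

There are 17 split inversions.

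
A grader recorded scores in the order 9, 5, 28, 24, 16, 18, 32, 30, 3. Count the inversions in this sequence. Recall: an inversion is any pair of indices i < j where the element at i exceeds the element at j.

15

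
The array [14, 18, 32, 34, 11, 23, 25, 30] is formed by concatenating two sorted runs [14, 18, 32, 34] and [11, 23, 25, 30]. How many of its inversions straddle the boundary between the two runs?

10

Take each right-half value and tally the left-half values above it:
r = 11: 14, 18, 32, 34 → 4
r = 23: 32, 34 → 2
r = 25: 32, 34 → 2
r = 30: 32, 34 → 2
Cross-inversions: 4 + 2 + 2 + 2 = 10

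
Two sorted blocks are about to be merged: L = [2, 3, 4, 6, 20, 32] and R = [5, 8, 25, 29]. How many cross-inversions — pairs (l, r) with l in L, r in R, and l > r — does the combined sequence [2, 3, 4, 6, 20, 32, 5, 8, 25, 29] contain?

7

Count, for every r in R, how many entries of L exceed r:
r = 5: 6, 20, 32 → 3
r = 8: 20, 32 → 2
r = 25: 32 → 1
r = 29: 32 → 1
Cross-inversions: 3 + 2 + 1 + 1 = 7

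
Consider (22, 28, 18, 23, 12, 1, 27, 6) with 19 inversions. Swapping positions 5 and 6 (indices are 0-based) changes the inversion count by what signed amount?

+1

Positions 5 and 6 hold 1 and 27; after swapping, the array is [22, 28, 18, 23, 12, 27, 1, 6].
For each element, count later entries that are smaller:
22 → 18, 12, 1, 6 → 4
28 → 18, 23, 12, 27, 1, 6 → 6
18 → 12, 1, 6 → 3
23 → 12, 1, 6 → 3
12 → 1, 6 → 2
27 → 1, 6 → 2
1 → none → 0
6 → none → 0
Sum: 4 + 6 + 3 + 3 + 2 + 2 + 0 + 0 = 20
Change: 20 − 19 = +1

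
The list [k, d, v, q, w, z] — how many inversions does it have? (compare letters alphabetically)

2

Listing every pair i<j with a[i]>a[j] (using 0-based positions):
(0,1): k > d
(2,3): v > q
That's 2 pairs.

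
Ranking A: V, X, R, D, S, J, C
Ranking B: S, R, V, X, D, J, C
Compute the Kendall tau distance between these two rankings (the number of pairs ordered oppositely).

There are 6 discordant pairs.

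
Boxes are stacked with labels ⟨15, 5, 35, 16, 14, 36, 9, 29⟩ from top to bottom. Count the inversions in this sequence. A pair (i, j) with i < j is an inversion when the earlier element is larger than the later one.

For each element, count later entries that are smaller:
15 → 5, 14, 9 → 3
5 → none → 0
35 → 16, 14, 9, 29 → 4
16 → 14, 9 → 2
14 → 9 → 1
36 → 9, 29 → 2
9 → none → 0
29 → none → 0
Sum: 3 + 0 + 4 + 2 + 1 + 2 + 0 + 0 = 12

12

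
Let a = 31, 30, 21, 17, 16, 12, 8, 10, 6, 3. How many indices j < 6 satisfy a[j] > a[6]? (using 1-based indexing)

5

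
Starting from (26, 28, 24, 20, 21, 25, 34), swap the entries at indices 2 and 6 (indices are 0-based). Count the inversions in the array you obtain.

13

Positions 2 and 6 hold 24 and 34; after swapping, the array is [26, 28, 34, 20, 21, 25, 24].
For each element, count later entries that are smaller:
26 → 20, 21, 25, 24 → 4
28 → 20, 21, 25, 24 → 4
34 → 20, 21, 25, 24 → 4
20 → none → 0
21 → none → 0
25 → 24 → 1
24 → none → 0
Sum: 4 + 4 + 4 + 0 + 0 + 1 + 0 = 13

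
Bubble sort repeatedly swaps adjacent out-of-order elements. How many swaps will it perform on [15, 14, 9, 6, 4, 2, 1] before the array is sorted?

Minimum adjacent swaps = number of inversions (each swap of adjacent out-of-order elements removes one inversion and no swap can remove more).
Count inversions — for each element, later elements that are smaller:
15: 14, 9, 6, 4, 2, 1 → 6
14: 9, 6, 4, 2, 1 → 5
9: 6, 4, 2, 1 → 4
6: 4, 2, 1 → 3
4: 2, 1 → 2
2: 1 → 1
1: none → 0
Total inversions: 6 + 5 + 4 + 3 + 2 + 1 + 0 = 21

21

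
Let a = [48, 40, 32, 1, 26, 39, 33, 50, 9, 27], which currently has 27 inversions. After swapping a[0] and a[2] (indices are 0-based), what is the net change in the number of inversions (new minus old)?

Positions 0 and 2 hold 48 and 32; after swapping, the array is [32, 40, 48, 1, 26, 39, 33, 50, 9, 27].
Element-by-element contributions:
32: 4
40: 6
48: 6
1: 0
26: 1
39: 3
33: 2
50: 2
9: 0
27: 0
Sum: 4 + 6 + 6 + 0 + 1 + 3 + 2 + 2 + 0 + 0 = 24
Change: 24 − 27 = -3

-3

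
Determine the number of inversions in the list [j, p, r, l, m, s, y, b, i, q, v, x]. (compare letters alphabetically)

23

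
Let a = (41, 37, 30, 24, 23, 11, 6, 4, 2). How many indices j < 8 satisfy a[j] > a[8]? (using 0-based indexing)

8

The element at index 8 is 2.
Elements before it: 41, 37, 30, 24, 23, 11, 6, 4
Those larger than 2: 41, 37, 30, 24, 23, 11, 6, 4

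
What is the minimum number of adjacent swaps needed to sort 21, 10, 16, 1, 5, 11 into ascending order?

10 swaps

Each adjacent swap fixes exactly one inversion, so the minimum swap count equals the number of inversions.
Count inversions — for each element, later elements that are smaller:
21: 10, 16, 1, 5, 11 → 5
10: 1, 5 → 2
16: 1, 5, 11 → 3
1: none → 0
5: none → 0
11: none → 0
Total inversions: 5 + 2 + 3 + 0 + 0 + 0 = 10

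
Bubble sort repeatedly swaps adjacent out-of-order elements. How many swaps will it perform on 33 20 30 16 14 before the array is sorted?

Minimum adjacent swaps = number of inversions (each swap of adjacent out-of-order elements removes one inversion and no swap can remove more).
Count inversions — for each element, later elements that are smaller:
33: 20, 30, 16, 14 → 4
20: 16, 14 → 2
30: 16, 14 → 2
16: 14 → 1
14: none → 0
Total inversions: 4 + 2 + 2 + 1 + 0 = 9

9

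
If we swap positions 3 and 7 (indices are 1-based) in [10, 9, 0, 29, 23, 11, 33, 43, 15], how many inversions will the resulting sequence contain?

Positions 3 and 7 hold 0 and 33; after swapping, the array is [10, 9, 33, 29, 23, 11, 0, 43, 15].
Sweep left to right; for each value list the smaller values that follow it:
10 → 9, 0 → 2
9 → 0 → 1
33 → 29, 23, 11, 0, 15 → 5
29 → 23, 11, 0, 15 → 4
23 → 11, 0, 15 → 3
11 → 0 → 1
0 → none → 0
43 → 15 → 1
15 → none → 0
Sum: 2 + 1 + 5 + 4 + 3 + 1 + 0 + 1 + 0 = 17

17 inversions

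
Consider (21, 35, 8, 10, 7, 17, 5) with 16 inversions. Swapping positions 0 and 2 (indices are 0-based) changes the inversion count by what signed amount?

-1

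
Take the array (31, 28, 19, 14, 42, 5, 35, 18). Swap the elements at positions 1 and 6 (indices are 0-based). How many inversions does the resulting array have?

Positions 1 and 6 hold 28 and 35; after swapping, the array is [31, 35, 19, 14, 42, 5, 28, 18].
For each element, count later entries that are smaller:
31: 5
35: 5
19: 3
14: 1
42: 3
5: 0
28: 1
18: 0
Sum: 5 + 5 + 3 + 1 + 3 + 0 + 1 + 0 = 18

There are 18 inversions.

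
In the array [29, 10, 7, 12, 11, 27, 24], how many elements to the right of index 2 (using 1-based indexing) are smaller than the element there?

The element at index 2 is 10.
Elements after it: 7, 12, 11, 27, 24
Those smaller than 10: 7

1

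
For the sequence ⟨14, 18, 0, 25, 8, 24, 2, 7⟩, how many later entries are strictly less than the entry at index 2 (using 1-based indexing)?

4 such elements

The element at index 2 is 18.
Elements after it: 0, 25, 8, 24, 2, 7
Those smaller than 18: 0, 8, 2, 7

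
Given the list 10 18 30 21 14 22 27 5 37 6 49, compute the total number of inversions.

Element-by-element contributions:
10 → 5, 6 → 2
18 → 14, 5, 6 → 3
30 → 21, 14, 22, 27, 5, 6 → 6
21 → 14, 5, 6 → 3
14 → 5, 6 → 2
22 → 5, 6 → 2
27 → 5, 6 → 2
5 → none → 0
37 → 6 → 1
6 → none → 0
49 → none → 0
Sum: 2 + 3 + 6 + 3 + 2 + 2 + 2 + 0 + 1 + 0 + 0 = 21

21 inversions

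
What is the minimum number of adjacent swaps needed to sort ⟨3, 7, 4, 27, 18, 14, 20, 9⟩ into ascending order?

The minimum number of adjacent swaps to sort an array equals its inversion count, since every such swap removes exactly one inversion.
Count inversions — for each element, later elements that are smaller:
3: none → 0
7: 4 → 1
4: none → 0
27: 18, 14, 20, 9 → 4
18: 14, 9 → 2
14: 9 → 1
20: 9 → 1
9: none → 0
Total inversions: 0 + 1 + 0 + 4 + 2 + 1 + 1 + 0 = 9

There are 9 adjacent swaps.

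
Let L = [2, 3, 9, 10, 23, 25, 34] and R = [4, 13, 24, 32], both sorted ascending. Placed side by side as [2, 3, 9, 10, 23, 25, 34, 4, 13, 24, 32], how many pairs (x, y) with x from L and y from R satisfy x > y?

Take each right-half value and tally the left-half values above it:
r = 4: 9, 10, 23, 25, 34 → 5
r = 13: 23, 25, 34 → 3
r = 24: 25, 34 → 2
r = 32: 34 → 1
Cross-inversions: 5 + 3 + 2 + 1 = 11

Split inversions: 11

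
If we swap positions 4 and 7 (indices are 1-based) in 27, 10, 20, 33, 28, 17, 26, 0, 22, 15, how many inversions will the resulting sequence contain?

Positions 4 and 7 hold 33 and 26; after swapping, the array is [27, 10, 20, 26, 28, 17, 33, 0, 22, 15].
Sweep left to right; for each value list the smaller values that follow it:
27: 7
10: 1
20: 3
26: 4
28: 4
17: 2
33: 3
0: 0
22: 1
15: 0
Sum: 7 + 1 + 3 + 4 + 4 + 2 + 3 + 0 + 1 + 0 = 25

25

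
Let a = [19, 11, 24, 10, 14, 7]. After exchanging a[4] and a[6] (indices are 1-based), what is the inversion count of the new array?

There are 10 inversions.

Positions 4 and 6 hold 10 and 7; after swapping, the array is [19, 11, 24, 7, 14, 10].
For each element, count later entries that are smaller:
19: 4
11: 2
24: 3
7: 0
14: 1
10: 0
Sum: 4 + 2 + 3 + 0 + 1 + 0 = 10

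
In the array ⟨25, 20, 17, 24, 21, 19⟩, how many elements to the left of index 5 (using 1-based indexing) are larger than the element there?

2

The element at index 5 is 21.
Elements before it: 25, 20, 17, 24
Those larger than 21: 25, 24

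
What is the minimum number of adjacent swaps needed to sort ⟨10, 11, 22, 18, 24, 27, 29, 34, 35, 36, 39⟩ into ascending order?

Each adjacent swap fixes exactly one inversion, so the minimum swap count equals the number of inversions.
Count inversions — for each element, later elements that are smaller:
10: none → 0
11: none → 0
22: 18 → 1
18: none → 0
24: none → 0
27: none → 0
29: none → 0
34: none → 0
35: none → 0
36: none → 0
39: none → 0
Total inversions: 0 + 0 + 1 + 0 + 0 + 0 + 0 + 0 + 0 + 0 + 0 = 1

1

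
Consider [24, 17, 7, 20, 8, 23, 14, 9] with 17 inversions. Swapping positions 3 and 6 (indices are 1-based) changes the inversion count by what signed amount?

+5

Positions 3 and 6 hold 7 and 23; after swapping, the array is [24, 17, 23, 20, 8, 7, 14, 9].
Count, for each position, how many later elements it exceeds:
24: 7
17: 4
23: 5
20: 4
8: 1
7: 0
14: 1
9: 0
Sum: 7 + 4 + 5 + 4 + 1 + 0 + 1 + 0 = 22
Change: 22 − 17 = +5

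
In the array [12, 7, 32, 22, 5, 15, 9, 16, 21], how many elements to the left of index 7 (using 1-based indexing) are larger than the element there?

The element at index 7 is 9.
Elements before it: 12, 7, 32, 22, 5, 15
Those larger than 9: 12, 32, 22, 15

4 such elements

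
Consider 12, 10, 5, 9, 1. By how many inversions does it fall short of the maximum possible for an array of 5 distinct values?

1

Maximum inversions for 5 distinct elements is C(5, 2) = 5·4/2 = 10.
Current inversions — for each element, count later smaller elements:
12: 4
10: 3
5: 1
9: 1
1: 0
Current total: 4 + 3 + 1 + 1 + 0 = 9
Shortfall: 10 − 9 = 1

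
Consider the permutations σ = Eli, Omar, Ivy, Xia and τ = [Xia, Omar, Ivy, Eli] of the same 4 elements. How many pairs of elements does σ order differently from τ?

5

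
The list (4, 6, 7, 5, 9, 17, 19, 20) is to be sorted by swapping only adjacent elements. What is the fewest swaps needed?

2

Minimum adjacent swaps = number of inversions (each swap of adjacent out-of-order elements removes one inversion and no swap can remove more).
Count inversions — for each element, later elements that are smaller:
4: none → 0
6: 5 → 1
7: 5 → 1
5: none → 0
9: none → 0
17: none → 0
19: none → 0
20: none → 0
Total inversions: 0 + 1 + 1 + 0 + 0 + 0 + 0 + 0 = 2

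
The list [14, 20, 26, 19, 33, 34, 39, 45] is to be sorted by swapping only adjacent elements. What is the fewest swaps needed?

2 swaps

Each adjacent swap fixes exactly one inversion, so the minimum swap count equals the number of inversions.
Count inversions — for each element, later elements that are smaller:
14: none → 0
20: 19 → 1
26: 19 → 1
19: none → 0
33: none → 0
34: none → 0
39: none → 0
45: none → 0
Total inversions: 0 + 1 + 1 + 0 + 0 + 0 + 0 + 0 = 2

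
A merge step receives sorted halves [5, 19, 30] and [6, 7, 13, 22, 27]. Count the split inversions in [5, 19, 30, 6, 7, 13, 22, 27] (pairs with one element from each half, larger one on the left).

Take each right-half value and tally the left-half values above it:
r = 6: 19, 30 → 2
r = 7: 19, 30 → 2
r = 13: 19, 30 → 2
r = 22: 30 → 1
r = 27: 30 → 1
Cross-inversions: 2 + 2 + 2 + 1 + 1 = 8

8 split inversions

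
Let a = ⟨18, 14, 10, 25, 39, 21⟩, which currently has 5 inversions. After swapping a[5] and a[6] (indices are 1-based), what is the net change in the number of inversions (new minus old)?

-1

Positions 5 and 6 hold 39 and 21; after swapping, the array is [18, 14, 10, 25, 21, 39].
Sweep left to right; for each value list the smaller values that follow it:
18: 2
14: 1
10: 0
25: 1
21: 0
39: 0
Sum: 2 + 1 + 0 + 1 + 0 + 0 = 4
Change: 4 − 5 = -1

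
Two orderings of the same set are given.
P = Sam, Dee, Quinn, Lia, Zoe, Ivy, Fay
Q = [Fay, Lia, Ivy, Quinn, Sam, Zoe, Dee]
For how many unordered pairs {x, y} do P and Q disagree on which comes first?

Assign each item its position (1..7) in the first ordering, then rewrite the second ordering as that position sequence:
positions: Sam→1, Dee→2, Quinn→3, Lia→4, Zoe→5, Ivy→6, Fay→7
second ordering as positions: [7, 4, 6, 3, 1, 5, 2]
Discordant pairs = inversions in this position sequence.
7: 4, 6, 3, 1, 5, 2 → 6
4: 3, 1, 2 → 3
6: 3, 1, 5, 2 → 4
3: 1, 2 → 2
1: 0
5: 2 → 1
2: 0
Total: 6 + 3 + 4 + 2 + 0 + 1 + 0 = 16

There are 16 disagreeing pairs.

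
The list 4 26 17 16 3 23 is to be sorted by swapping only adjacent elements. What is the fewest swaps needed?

Minimum adjacent swaps = number of inversions (each swap of adjacent out-of-order elements removes one inversion and no swap can remove more).
Count inversions — for each element, later elements that are smaller:
4: 3 → 1
26: 17, 16, 3, 23 → 4
17: 16, 3 → 2
16: 3 → 1
3: none → 0
23: none → 0
Total inversions: 1 + 4 + 2 + 1 + 0 + 0 = 8

Adjacent swaps: 8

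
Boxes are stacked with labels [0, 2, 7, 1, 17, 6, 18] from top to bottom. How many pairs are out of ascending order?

4 out-of-order pairs

Sweep left to right; for each value list the smaller values that follow it:
0 → none → 0
2 → 1 → 1
7 → 1, 6 → 2
1 → none → 0
17 → 6 → 1
6 → none → 0
18 → none → 0
Sum: 0 + 1 + 2 + 0 + 1 + 0 + 0 = 4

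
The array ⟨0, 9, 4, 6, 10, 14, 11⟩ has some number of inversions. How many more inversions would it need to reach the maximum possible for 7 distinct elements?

Maximum inversions for 7 distinct elements is C(7, 2) = 7·6/2 = 21.
Current inversions — for each element, count later smaller elements:
0: 0
9: 2
4: 0
6: 0
10: 0
14: 1
11: 0
Current total: 0 + 2 + 0 + 0 + 0 + 1 + 0 = 3
Shortfall: 21 − 3 = 18

18 inversions short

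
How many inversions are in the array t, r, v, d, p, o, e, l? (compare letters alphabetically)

21

Sweep left to right; for each value list the smaller values that follow it:
t: 6
r: 5
v: 5
d: 0
p: 3
o: 2
e: 0
l: 0
Sum: 6 + 5 + 5 + 0 + 3 + 2 + 0 + 0 = 21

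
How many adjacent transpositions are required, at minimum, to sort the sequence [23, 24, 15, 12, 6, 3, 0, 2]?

26 adjacent swaps

Each adjacent swap fixes exactly one inversion, so the minimum swap count equals the number of inversions.
Count inversions — for each element, later elements that are smaller:
23: 15, 12, 6, 3, 0, 2 → 6
24: 15, 12, 6, 3, 0, 2 → 6
15: 12, 6, 3, 0, 2 → 5
12: 6, 3, 0, 2 → 4
6: 3, 0, 2 → 3
3: 0, 2 → 2
0: none → 0
2: none → 0
Total inversions: 6 + 6 + 5 + 4 + 3 + 2 + 0 + 0 = 26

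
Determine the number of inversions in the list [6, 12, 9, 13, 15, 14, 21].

Inversion pairs (indices are 0-based):
(1,2): 12 > 9
(4,5): 15 > 14
That's 2 pairs.

2 inversions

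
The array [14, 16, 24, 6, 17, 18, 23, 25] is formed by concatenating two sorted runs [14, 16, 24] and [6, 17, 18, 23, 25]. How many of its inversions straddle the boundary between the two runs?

Take each right-half value and tally the left-half values above it:
r = 6: 14, 16, 24 → 3
r = 17: 24 → 1
r = 18: 24 → 1
r = 23: 24 → 1
r = 25: none → 0
Cross-inversions: 3 + 1 + 1 + 1 + 0 = 6

6 cross-inversions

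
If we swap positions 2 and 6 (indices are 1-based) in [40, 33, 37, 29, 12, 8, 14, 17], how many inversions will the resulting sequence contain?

17

Positions 2 and 6 hold 33 and 8; after swapping, the array is [40, 8, 37, 29, 12, 33, 14, 17].
Element-by-element contributions:
40 → 8, 37, 29, 12, 33, 14, 17 → 7
8 → none → 0
37 → 29, 12, 33, 14, 17 → 5
29 → 12, 14, 17 → 3
12 → none → 0
33 → 14, 17 → 2
14 → none → 0
17 → none → 0
Sum: 7 + 0 + 5 + 3 + 0 + 2 + 0 + 0 = 17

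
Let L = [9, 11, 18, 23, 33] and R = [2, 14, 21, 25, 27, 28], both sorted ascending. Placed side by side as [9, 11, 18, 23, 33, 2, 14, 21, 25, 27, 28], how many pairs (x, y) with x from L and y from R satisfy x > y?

Take each right-half value and tally the left-half values above it:
r = 2: 9, 11, 18, 23, 33 → 5
r = 14: 18, 23, 33 → 3
r = 21: 23, 33 → 2
r = 25: 33 → 1
r = 27: 33 → 1
r = 28: 33 → 1
Cross-inversions: 5 + 3 + 2 + 1 + 1 + 1 = 13

13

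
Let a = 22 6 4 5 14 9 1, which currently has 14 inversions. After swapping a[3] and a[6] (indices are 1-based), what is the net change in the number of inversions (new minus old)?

Positions 3 and 6 hold 4 and 9; after swapping, the array is [22, 6, 9, 5, 14, 4, 1].
For each element, count later entries that are smaller:
22 → 6, 9, 5, 14, 4, 1 → 6
6 → 5, 4, 1 → 3
9 → 5, 4, 1 → 3
5 → 4, 1 → 2
14 → 4, 1 → 2
4 → 1 → 1
1 → none → 0
Sum: 6 + 3 + 3 + 2 + 2 + 1 + 0 = 17
Change: 17 − 14 = +3

+3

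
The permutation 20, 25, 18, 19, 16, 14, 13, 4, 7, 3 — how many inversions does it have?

42

Count, for each position, how many later elements it exceeds:
20: 8
25: 8
18: 6
19: 6
16: 5
14: 4
13: 3
4: 1
7: 1
3: 0
Sum: 8 + 8 + 6 + 6 + 5 + 4 + 3 + 1 + 1 + 0 = 42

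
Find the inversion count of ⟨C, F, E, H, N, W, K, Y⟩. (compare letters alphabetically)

There are 3 inversions.

Count, for each position, how many later elements it exceeds:
C: 0
F: 1
E: 0
H: 0
N: 1
W: 1
K: 0
Y: 0
Sum: 0 + 1 + 0 + 0 + 1 + 1 + 0 + 0 = 3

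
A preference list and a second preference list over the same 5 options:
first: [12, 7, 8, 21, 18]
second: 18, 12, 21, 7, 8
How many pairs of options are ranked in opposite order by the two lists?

Assign each item its position (1..5) in the first ordering, then rewrite the second ordering as that position sequence:
positions: 12→1, 7→2, 8→3, 21→4, 18→5
second ordering as positions: [5, 1, 4, 2, 3]
Discordant pairs = inversions in this position sequence.
5: 1, 4, 2, 3 → 4
1: 0
4: 2, 3 → 2
2: 0
3: 0
Total: 4 + 0 + 2 + 0 + 0 = 6

6 pairs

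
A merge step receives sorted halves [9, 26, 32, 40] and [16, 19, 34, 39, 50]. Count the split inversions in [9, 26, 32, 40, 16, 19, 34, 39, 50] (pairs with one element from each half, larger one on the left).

8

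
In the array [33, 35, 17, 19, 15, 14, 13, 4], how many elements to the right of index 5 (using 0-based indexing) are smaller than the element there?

2

The element at index 5 is 14.
Elements after it: 13, 4
Those smaller than 14: 13, 4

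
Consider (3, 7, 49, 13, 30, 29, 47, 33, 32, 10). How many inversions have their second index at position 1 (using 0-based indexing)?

0

The element at index 1 is 7.
Elements before it: 3
None of them are larger than 7.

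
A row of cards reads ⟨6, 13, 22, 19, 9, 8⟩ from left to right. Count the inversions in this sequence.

Count, for each position, how many later elements it exceeds:
6 → none → 0
13 → 9, 8 → 2
22 → 19, 9, 8 → 3
19 → 9, 8 → 2
9 → 8 → 1
8 → none → 0
Sum: 0 + 2 + 3 + 2 + 1 + 0 = 8

8 inversions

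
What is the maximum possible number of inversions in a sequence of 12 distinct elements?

66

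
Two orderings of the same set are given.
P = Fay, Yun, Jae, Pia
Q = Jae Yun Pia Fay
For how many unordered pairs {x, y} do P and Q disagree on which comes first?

4 disagreeing pairs

Assign each item its position (1..4) in the first ordering, then rewrite the second ordering as that position sequence:
positions: Fay→1, Yun→2, Jae→3, Pia→4
second ordering as positions: [3, 2, 4, 1]
Discordant pairs = inversions in this position sequence.
3: 2, 1 → 2
2: 1 → 1
4: 1 → 1
1: 0
Total: 2 + 1 + 1 + 0 = 4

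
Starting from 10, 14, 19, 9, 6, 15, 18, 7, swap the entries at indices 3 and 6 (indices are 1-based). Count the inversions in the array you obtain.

14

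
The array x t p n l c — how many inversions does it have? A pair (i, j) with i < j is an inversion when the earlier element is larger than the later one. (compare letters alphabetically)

15

Sweep left to right; for each value list the smaller values that follow it:
x: 5
t: 4
p: 3
n: 2
l: 1
c: 0
Sum: 5 + 4 + 3 + 2 + 1 + 0 = 15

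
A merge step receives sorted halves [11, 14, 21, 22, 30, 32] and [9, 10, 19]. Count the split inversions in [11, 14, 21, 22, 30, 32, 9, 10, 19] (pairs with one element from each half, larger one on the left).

There are 16 split inversions.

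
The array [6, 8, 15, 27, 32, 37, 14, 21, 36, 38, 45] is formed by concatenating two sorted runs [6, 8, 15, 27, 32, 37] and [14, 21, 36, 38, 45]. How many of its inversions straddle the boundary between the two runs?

Take each right-half value and tally the left-half values above it:
r = 14: 15, 27, 32, 37 → 4
r = 21: 27, 32, 37 → 3
r = 36: 37 → 1
r = 38: none → 0
r = 45: none → 0
Cross-inversions: 4 + 3 + 1 + 0 + 0 = 8

8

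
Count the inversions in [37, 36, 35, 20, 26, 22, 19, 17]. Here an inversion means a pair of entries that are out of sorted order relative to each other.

Element-by-element contributions:
37 → 36, 35, 20, 26, 22, 19, 17 → 7
36 → 35, 20, 26, 22, 19, 17 → 6
35 → 20, 26, 22, 19, 17 → 5
20 → 19, 17 → 2
26 → 22, 19, 17 → 3
22 → 19, 17 → 2
19 → 17 → 1
17 → none → 0
Sum: 7 + 6 + 5 + 2 + 3 + 2 + 1 + 0 = 26

26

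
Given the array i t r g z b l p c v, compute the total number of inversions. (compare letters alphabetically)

For each element, count later entries that are smaller:
i: 3
t: 6
r: 5
g: 2
z: 5
b: 0
l: 1
p: 1
c: 0
v: 0
Sum: 3 + 6 + 5 + 2 + 5 + 0 + 1 + 1 + 0 + 0 = 23

23 inversions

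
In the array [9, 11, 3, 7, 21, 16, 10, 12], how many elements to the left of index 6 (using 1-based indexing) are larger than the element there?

The element at index 6 is 16.
Elements before it: 9, 11, 3, 7, 21
Those larger than 16: 21

1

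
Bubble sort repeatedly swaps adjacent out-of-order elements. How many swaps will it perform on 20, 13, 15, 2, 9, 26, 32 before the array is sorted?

8 swaps

The minimum number of adjacent swaps to sort an array equals its inversion count, since every such swap removes exactly one inversion.
Count inversions — for each element, later elements that are smaller:
20: 13, 15, 2, 9 → 4
13: 2, 9 → 2
15: 2, 9 → 2
2: none → 0
9: none → 0
26: none → 0
32: none → 0
Total inversions: 4 + 2 + 2 + 0 + 0 + 0 + 0 = 8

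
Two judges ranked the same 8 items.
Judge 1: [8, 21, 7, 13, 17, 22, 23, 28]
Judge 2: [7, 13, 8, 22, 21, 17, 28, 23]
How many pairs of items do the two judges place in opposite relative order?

7

Assign each item its position (1..8) in the first ordering, then rewrite the second ordering as that position sequence:
positions: 8→1, 21→2, 7→3, 13→4, 17→5, 22→6, 23→7, 28→8
second ordering as positions: [3, 4, 1, 6, 2, 5, 8, 7]
Discordant pairs = inversions in this position sequence.
3: 1, 2 → 2
4: 1, 2 → 2
1: 0
6: 2, 5 → 2
2: 0
5: 0
8: 7 → 1
7: 0
Total: 2 + 2 + 0 + 2 + 0 + 0 + 1 + 0 = 7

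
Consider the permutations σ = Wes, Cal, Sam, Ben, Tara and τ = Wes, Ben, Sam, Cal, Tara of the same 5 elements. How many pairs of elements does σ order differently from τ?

Assign each item its position (1..5) in the first ordering, then rewrite the second ordering as that position sequence:
positions: Wes→1, Cal→2, Sam→3, Ben→4, Tara→5
second ordering as positions: [1, 4, 3, 2, 5]
Discordant pairs = inversions in this position sequence.
1: 0
4: 3, 2 → 2
3: 2 → 1
2: 0
5: 0
Total: 0 + 2 + 1 + 0 + 0 = 3

3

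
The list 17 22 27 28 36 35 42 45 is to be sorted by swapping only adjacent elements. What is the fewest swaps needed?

The minimum number of adjacent swaps to sort an array equals its inversion count, since every such swap removes exactly one inversion.
Count inversions — for each element, later elements that are smaller:
17: none → 0
22: none → 0
27: none → 0
28: none → 0
36: 35 → 1
35: none → 0
42: none → 0
45: none → 0
Total inversions: 0 + 0 + 0 + 0 + 1 + 0 + 0 + 0 = 1

1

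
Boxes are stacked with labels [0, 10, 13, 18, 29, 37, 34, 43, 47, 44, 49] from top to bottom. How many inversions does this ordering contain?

Out-of-order pairs: 2

For each element, count later entries that are smaller:
0: 0
10: 0
13: 0
18: 0
29: 0
37: 1
34: 0
43: 0
47: 1
44: 0
49: 0
Sum: 0 + 0 + 0 + 0 + 0 + 1 + 0 + 0 + 1 + 0 + 0 = 2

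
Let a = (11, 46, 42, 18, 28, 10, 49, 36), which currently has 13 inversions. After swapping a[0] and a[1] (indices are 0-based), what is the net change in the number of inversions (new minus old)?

+1

Positions 0 and 1 hold 11 and 46; after swapping, the array is [46, 11, 42, 18, 28, 10, 49, 36].
Element-by-element contributions:
46 → 11, 42, 18, 28, 10, 36 → 6
11 → 10 → 1
42 → 18, 28, 10, 36 → 4
18 → 10 → 1
28 → 10 → 1
10 → none → 0
49 → 36 → 1
36 → none → 0
Sum: 6 + 1 + 4 + 1 + 1 + 0 + 1 + 0 = 14
Change: 14 − 13 = +1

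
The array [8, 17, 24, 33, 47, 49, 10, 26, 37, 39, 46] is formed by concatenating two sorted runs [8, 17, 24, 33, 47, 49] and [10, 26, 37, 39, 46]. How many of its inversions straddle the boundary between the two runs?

Take each right-half value and tally the left-half values above it:
r = 10: 17, 24, 33, 47, 49 → 5
r = 26: 33, 47, 49 → 3
r = 37: 47, 49 → 2
r = 39: 47, 49 → 2
r = 46: 47, 49 → 2
Cross-inversions: 5 + 3 + 2 + 2 + 2 = 14

14 split inversions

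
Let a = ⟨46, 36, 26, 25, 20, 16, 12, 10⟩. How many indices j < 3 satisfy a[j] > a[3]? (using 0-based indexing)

The element at index 3 is 25.
Elements before it: 46, 36, 26
Those larger than 25: 46, 36, 26

3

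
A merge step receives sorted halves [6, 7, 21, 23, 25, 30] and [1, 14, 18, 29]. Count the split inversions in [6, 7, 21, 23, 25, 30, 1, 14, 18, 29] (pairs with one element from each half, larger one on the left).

Take each right-half value and tally the left-half values above it:
r = 1: 6, 7, 21, 23, 25, 30 → 6
r = 14: 21, 23, 25, 30 → 4
r = 18: 21, 23, 25, 30 → 4
r = 29: 30 → 1
Cross-inversions: 6 + 4 + 4 + 1 = 15

There are 15 cross-inversions.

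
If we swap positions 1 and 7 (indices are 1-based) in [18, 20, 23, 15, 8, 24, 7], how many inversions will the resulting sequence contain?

8 inversions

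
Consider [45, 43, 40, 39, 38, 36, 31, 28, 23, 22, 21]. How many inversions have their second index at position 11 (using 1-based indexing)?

The element at index 11 is 21.
Elements before it: 45, 43, 40, 39, 38, 36, 31, 28, 23, 22
Those larger than 21: 45, 43, 40, 39, 38, 36, 31, 28, 23, 22

10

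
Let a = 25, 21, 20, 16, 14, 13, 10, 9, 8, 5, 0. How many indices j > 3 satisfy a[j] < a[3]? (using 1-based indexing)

8 such elements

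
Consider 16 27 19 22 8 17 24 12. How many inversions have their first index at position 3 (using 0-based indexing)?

3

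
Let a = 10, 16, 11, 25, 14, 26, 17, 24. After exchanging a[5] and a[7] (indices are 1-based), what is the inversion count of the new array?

Inversions: 8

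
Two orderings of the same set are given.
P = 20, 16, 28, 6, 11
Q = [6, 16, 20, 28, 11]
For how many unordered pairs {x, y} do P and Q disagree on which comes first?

Assign each item its position (1..5) in the first ordering, then rewrite the second ordering as that position sequence:
positions: 20→1, 16→2, 28→3, 6→4, 11→5
second ordering as positions: [4, 2, 1, 3, 5]
Discordant pairs = inversions in this position sequence.
4: 2, 1, 3 → 3
2: 1 → 1
1: 0
3: 0
5: 0
Total: 3 + 1 + 0 + 0 + 0 = 4

4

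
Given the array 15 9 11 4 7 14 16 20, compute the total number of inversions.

9 inversions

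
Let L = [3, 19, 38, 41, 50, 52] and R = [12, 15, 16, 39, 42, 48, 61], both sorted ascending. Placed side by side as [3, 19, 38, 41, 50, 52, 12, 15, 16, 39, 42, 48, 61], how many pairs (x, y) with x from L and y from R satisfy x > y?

Take each right-half value and tally the left-half values above it:
r = 12: 19, 38, 41, 50, 52 → 5
r = 15: 19, 38, 41, 50, 52 → 5
r = 16: 19, 38, 41, 50, 52 → 5
r = 39: 41, 50, 52 → 3
r = 42: 50, 52 → 2
r = 48: 50, 52 → 2
r = 61: none → 0
Cross-inversions: 5 + 5 + 5 + 3 + 2 + 2 + 0 = 22

22 split inversions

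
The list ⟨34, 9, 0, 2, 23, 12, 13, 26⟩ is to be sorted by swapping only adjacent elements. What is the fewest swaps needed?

11

Each adjacent swap fixes exactly one inversion, so the minimum swap count equals the number of inversions.
Count inversions — for each element, later elements that are smaller:
34: 9, 0, 2, 23, 12, 13, 26 → 7
9: 0, 2 → 2
0: none → 0
2: none → 0
23: 12, 13 → 2
12: none → 0
13: none → 0
26: none → 0
Total inversions: 7 + 2 + 0 + 0 + 2 + 0 + 0 + 0 = 11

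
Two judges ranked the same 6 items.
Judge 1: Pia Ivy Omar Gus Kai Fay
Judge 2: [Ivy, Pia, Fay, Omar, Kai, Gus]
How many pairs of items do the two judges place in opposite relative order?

Assign each item its position (1..6) in the first ordering, then rewrite the second ordering as that position sequence:
positions: Pia→1, Ivy→2, Omar→3, Gus→4, Kai→5, Fay→6
second ordering as positions: [2, 1, 6, 3, 5, 4]
Discordant pairs = inversions in this position sequence.
2: 1 → 1
1: 0
6: 3, 5, 4 → 3
3: 0
5: 4 → 1
4: 0
Total: 1 + 0 + 3 + 0 + 1 + 0 = 5

5 discordant pairs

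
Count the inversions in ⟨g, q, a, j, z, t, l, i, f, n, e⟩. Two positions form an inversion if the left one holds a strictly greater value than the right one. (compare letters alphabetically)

Inversions: 31

Sweep left to right; for each value list the smaller values that follow it:
g → a, f, e → 3
q → a, j, l, i, f, n, e → 7
a → none → 0
j → i, f, e → 3
z → t, l, i, f, n, e → 6
t → l, i, f, n, e → 5
l → i, f, e → 3
i → f, e → 2
f → e → 1
n → e → 1
e → none → 0
Sum: 3 + 7 + 0 + 3 + 6 + 5 + 3 + 2 + 1 + 1 + 0 = 31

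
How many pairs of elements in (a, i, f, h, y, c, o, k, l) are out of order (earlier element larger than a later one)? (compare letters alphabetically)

For each element, count later entries that are smaller:
a: 0
i: 3
f: 1
h: 1
y: 4
c: 0
o: 2
k: 0
l: 0
Sum: 0 + 3 + 1 + 1 + 4 + 0 + 2 + 0 + 0 = 11

11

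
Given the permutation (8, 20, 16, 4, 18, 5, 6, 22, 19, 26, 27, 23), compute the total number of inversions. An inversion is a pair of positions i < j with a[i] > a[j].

17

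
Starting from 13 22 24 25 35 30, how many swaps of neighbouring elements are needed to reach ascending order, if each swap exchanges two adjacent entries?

1

Each adjacent swap fixes exactly one inversion, so the minimum swap count equals the number of inversions.
Count inversions — for each element, later elements that are smaller:
13: none → 0
22: none → 0
24: none → 0
25: none → 0
35: 30 → 1
30: none → 0
Total inversions: 0 + 0 + 0 + 0 + 1 + 0 = 1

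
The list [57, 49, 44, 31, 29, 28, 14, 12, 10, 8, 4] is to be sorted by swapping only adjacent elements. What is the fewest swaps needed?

There are 55 adjacent swaps.

The minimum number of adjacent swaps to sort an array equals its inversion count, since every such swap removes exactly one inversion.
Count inversions — for each element, later elements that are smaller:
57: 49, 44, 31, 29, 28, 14, 12, 10, 8, 4 → 10
49: 44, 31, 29, 28, 14, 12, 10, 8, 4 → 9
44: 31, 29, 28, 14, 12, 10, 8, 4 → 8
31: 29, 28, 14, 12, 10, 8, 4 → 7
29: 28, 14, 12, 10, 8, 4 → 6
28: 14, 12, 10, 8, 4 → 5
14: 12, 10, 8, 4 → 4
12: 10, 8, 4 → 3
10: 8, 4 → 2
8: 4 → 1
4: none → 0
Total inversions: 10 + 9 + 8 + 7 + 6 + 5 + 4 + 3 + 2 + 1 + 0 = 55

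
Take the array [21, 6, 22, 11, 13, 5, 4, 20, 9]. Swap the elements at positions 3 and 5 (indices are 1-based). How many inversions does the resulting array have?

22

Positions 3 and 5 hold 22 and 13; after swapping, the array is [21, 6, 13, 11, 22, 5, 4, 20, 9].
Count, for each position, how many later elements it exceeds:
21 → 6, 13, 11, 5, 4, 20, 9 → 7
6 → 5, 4 → 2
13 → 11, 5, 4, 9 → 4
11 → 5, 4, 9 → 3
22 → 5, 4, 20, 9 → 4
5 → 4 → 1
4 → none → 0
20 → 9 → 1
9 → none → 0
Sum: 7 + 2 + 4 + 3 + 4 + 1 + 0 + 1 + 0 = 22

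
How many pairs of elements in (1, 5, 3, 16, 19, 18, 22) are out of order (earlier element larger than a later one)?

2 inversions

Listing every pair i<j with a[i]>a[j] (using 1-based positions):
(2,3): 5 > 3
(5,6): 19 > 18
That's 2 pairs.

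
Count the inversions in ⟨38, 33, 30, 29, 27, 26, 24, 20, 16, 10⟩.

45 out-of-order pairs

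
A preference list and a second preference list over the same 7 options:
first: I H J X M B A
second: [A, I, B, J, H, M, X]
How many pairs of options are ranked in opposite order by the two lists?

Assign each item its position (1..7) in the first ordering, then rewrite the second ordering as that position sequence:
positions: I→1, H→2, J→3, X→4, M→5, B→6, A→7
second ordering as positions: [7, 1, 6, 3, 2, 5, 4]
Discordant pairs = inversions in this position sequence.
7: 1, 6, 3, 2, 5, 4 → 6
1: 0
6: 3, 2, 5, 4 → 4
3: 2 → 1
2: 0
5: 4 → 1
4: 0
Total: 6 + 0 + 4 + 1 + 0 + 1 + 0 = 12

12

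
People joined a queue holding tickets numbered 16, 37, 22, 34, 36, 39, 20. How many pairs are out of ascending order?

8 out-of-order pairs

Sweep left to right; for each value list the smaller values that follow it:
16 → none → 0
37 → 22, 34, 36, 20 → 4
22 → 20 → 1
34 → 20 → 1
36 → 20 → 1
39 → 20 → 1
20 → none → 0
Sum: 0 + 4 + 1 + 1 + 1 + 1 + 0 = 8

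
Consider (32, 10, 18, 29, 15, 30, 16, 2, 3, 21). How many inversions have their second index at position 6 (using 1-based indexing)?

1

The element at index 6 is 30.
Elements before it: 32, 10, 18, 29, 15
Those larger than 30: 32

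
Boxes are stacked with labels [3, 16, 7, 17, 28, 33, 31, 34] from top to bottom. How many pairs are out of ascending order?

2 inversions

For each element, count later entries that are smaller:
3 → none → 0
16 → 7 → 1
7 → none → 0
17 → none → 0
28 → none → 0
33 → 31 → 1
31 → none → 0
34 → none → 0
Sum: 0 + 1 + 0 + 0 + 0 + 1 + 0 + 0 = 2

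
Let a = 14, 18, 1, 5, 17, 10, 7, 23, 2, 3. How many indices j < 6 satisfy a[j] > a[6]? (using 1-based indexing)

3 such elements

The element at index 6 is 10.
Elements before it: 14, 18, 1, 5, 17
Those larger than 10: 14, 18, 17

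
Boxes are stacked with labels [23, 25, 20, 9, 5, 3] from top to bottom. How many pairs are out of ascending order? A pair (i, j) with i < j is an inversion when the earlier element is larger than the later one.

Element-by-element contributions:
23: 4
25: 4
20: 3
9: 2
5: 1
3: 0
Sum: 4 + 4 + 3 + 2 + 1 + 0 = 14

Inversions: 14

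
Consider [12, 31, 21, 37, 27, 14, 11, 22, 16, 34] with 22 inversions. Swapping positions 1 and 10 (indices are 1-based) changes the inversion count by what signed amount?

Positions 1 and 10 hold 12 and 34; after swapping, the array is [34, 31, 21, 37, 27, 14, 11, 22, 16, 12].
Count, for each position, how many later elements it exceeds:
34: 8
31: 7
21: 4
37: 6
27: 5
14: 2
11: 0
22: 2
16: 1
12: 0
Sum: 8 + 7 + 4 + 6 + 5 + 2 + 0 + 2 + 1 + 0 = 35
Change: 35 − 22 = +13

+13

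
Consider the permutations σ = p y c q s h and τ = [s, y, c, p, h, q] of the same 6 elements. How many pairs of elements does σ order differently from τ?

Discordant pairs: 7

Assign each item its position (1..6) in the first ordering, then rewrite the second ordering as that position sequence:
positions: p→1, y→2, c→3, q→4, s→5, h→6
second ordering as positions: [5, 2, 3, 1, 6, 4]
Discordant pairs = inversions in this position sequence.
5: 2, 3, 1, 4 → 4
2: 1 → 1
3: 1 → 1
1: 0
6: 4 → 1
4: 0
Total: 4 + 1 + 1 + 0 + 1 + 0 = 7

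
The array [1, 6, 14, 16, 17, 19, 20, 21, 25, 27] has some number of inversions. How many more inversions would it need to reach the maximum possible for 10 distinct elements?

Maximum inversions for 10 distinct elements is C(10, 2) = 10·9/2 = 45.
Current inversions — for each element, count later smaller elements:
1: 0
6: 0
14: 0
16: 0
17: 0
19: 0
20: 0
21: 0
25: 0
27: 0
Current total: 0 + 0 + 0 + 0 + 0 + 0 + 0 + 0 + 0 + 0 = 0
Shortfall: 45 − 0 = 45

45 inversions short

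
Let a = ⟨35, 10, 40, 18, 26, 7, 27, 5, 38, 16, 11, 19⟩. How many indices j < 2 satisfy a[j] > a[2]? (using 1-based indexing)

The element at index 2 is 10.
Elements before it: 35
Those larger than 10: 35

1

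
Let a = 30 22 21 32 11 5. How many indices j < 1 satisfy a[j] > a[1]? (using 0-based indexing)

The element at index 1 is 22.
Elements before it: 30
Those larger than 22: 30

1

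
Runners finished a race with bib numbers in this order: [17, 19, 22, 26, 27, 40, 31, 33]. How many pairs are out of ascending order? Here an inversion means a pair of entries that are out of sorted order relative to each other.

Count, for each position, how many later elements it exceeds:
17 → none → 0
19 → none → 0
22 → none → 0
26 → none → 0
27 → none → 0
40 → 31, 33 → 2
31 → none → 0
33 → none → 0
Sum: 0 + 0 + 0 + 0 + 0 + 2 + 0 + 0 = 2

2 inversions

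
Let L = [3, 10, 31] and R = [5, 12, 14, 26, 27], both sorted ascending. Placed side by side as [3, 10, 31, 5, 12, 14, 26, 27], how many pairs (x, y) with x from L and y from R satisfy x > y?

6

Count, for every r in R, how many entries of L exceed r:
r = 5: 10, 31 → 2
r = 12: 31 → 1
r = 14: 31 → 1
r = 26: 31 → 1
r = 27: 31 → 1
Cross-inversions: 2 + 1 + 1 + 1 + 1 = 6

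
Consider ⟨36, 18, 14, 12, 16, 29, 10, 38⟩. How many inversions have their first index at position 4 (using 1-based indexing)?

1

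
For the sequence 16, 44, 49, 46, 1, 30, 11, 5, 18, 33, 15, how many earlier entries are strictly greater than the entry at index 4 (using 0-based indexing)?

The element at index 4 is 1.
Elements before it: 16, 44, 49, 46
Those larger than 1: 16, 44, 49, 46

4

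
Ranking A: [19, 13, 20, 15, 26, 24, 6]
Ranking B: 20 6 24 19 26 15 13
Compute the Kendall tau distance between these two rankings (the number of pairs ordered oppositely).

Assign each item its position (1..7) in the first ordering, then rewrite the second ordering as that position sequence:
positions: 19→1, 13→2, 20→3, 15→4, 26→5, 24→6, 6→7
second ordering as positions: [3, 7, 6, 1, 5, 4, 2]
Discordant pairs = inversions in this position sequence.
3: 1, 2 → 2
7: 6, 1, 5, 4, 2 → 5
6: 1, 5, 4, 2 → 4
1: 0
5: 4, 2 → 2
4: 2 → 1
2: 0
Total: 2 + 5 + 4 + 0 + 2 + 1 + 0 = 14

14 discordant pairs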